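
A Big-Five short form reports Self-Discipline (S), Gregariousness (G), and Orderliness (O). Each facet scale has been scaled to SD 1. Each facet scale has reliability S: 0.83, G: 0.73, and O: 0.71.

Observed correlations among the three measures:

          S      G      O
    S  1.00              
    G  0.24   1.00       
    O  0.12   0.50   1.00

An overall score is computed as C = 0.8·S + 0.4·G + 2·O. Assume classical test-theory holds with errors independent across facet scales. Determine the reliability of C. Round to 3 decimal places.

0.786

Var(C) = 0.8² + 0.4² + 2² + 2·[0.32·0.24 + 1.6·0.12 + 0.8·0.50] = 4.8 + 1.3376 = 6.1376.
Under uncorrelated errors the observed covariances equal the true-score covariances, so only the own-variance terms attenuate.
True-score variance = [0.8²·0.83 + 0.4²·0.73 + 2²·0.71] + 1.3376 = 3.488 + 1.3376 = 4.8256.
Reliability = 4.8256 / 6.1376 = 0.786.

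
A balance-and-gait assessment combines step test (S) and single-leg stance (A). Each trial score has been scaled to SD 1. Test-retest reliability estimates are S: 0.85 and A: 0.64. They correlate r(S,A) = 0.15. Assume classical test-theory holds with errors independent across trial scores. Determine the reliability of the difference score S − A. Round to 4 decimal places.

Var(S−A) = 1 + 1 − 2·0.15 = 2 − 0.3 = 1.7.
With uncorrelated errors the cross-covariances are all true-score covariance, so they carry over unchanged; only the diagonal terms shrink to ρᵢσᵢ².
True-score variance = [0.85 + 0.64] − 0.3 = 1.49 − 0.3 = 1.19.
Reliability = 1.19 / 1.7 = 0.7000.

0.7000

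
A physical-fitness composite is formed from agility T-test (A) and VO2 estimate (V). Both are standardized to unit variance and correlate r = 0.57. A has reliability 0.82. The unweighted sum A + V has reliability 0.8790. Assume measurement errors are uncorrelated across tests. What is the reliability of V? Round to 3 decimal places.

Var(A+V) = 2 + 2·0.57 = 3.140.
True-score variance = ρ_A + ρ_V + 2·0.57, so 0.8790 = (0.82 + ρ_V + 1.14) / 3.140.
ρ_V = 0.8790·3.140 − 0.82 − 1.14 = 0.800.

0.800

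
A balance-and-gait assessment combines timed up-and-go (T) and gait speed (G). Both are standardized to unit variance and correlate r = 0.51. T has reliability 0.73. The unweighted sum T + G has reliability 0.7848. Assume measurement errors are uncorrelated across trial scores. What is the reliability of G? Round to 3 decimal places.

0.620

Var(T+G) = 2 + 2·0.51 = 3.020.
True-score variance = ρ_T + ρ_G + 2·0.51, so 0.7848 = (0.73 + ρ_G + 1.02) / 3.020.
ρ_G = 0.7848·3.020 − 0.73 − 1.02 = 0.620.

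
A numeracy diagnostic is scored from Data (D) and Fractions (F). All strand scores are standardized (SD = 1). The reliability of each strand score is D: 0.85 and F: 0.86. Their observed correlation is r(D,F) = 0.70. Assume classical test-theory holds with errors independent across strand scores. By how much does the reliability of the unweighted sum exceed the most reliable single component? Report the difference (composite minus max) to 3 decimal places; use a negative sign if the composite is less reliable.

0.055

Var(sum) = 2 + 1.4 = 3.4; true-score variance = 1.71 + 1.4 = 3.11; composite reliability = 0.9147.
Max component reliability = 0.8600.
Difference = 0.9147 − 0.8600 = 0.055.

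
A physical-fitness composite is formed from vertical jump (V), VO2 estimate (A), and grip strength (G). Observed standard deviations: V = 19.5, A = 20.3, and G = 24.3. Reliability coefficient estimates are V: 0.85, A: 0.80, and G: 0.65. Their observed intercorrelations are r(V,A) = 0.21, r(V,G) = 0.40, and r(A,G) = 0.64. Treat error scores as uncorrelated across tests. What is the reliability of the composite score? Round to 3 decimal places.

Var(V+A+G) = 19.5² + 20.3² + 24.3² + 2·[19.5·20.3·0.21 + 19.5·24.3·0.40 + 20.3·24.3·0.64] = 1382.83 + 1176.75 = 2559.58.
Under uncorrelated errors the observed covariances equal the true-score covariances, so only the own-variance terms attenuate.
True-score variance = [19.5²·0.85 + 20.3²·0.80 + 24.3²·0.65] + 1176.75 = 1036.7 + 1176.75 = 2213.45.
Reliability = 2213.45 / 2559.58 = 0.865.

0.865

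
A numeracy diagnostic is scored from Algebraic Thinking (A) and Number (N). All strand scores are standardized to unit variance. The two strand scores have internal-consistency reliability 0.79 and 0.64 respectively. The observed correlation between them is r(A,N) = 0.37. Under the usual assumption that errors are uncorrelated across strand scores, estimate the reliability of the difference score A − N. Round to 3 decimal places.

0.548

Var(A−N) = 1 + 1 − 2·0.37 = 2 − 0.74 = 1.26.
With uncorrelated errors the cross-covariances are all true-score covariance, so they carry over unchanged; only the diagonal terms shrink to ρᵢσᵢ².
True-score variance = [0.79 + 0.64] − 0.74 = 1.43 − 0.74 = 0.69.
Reliability = 0.69 / 1.26 = 0.548.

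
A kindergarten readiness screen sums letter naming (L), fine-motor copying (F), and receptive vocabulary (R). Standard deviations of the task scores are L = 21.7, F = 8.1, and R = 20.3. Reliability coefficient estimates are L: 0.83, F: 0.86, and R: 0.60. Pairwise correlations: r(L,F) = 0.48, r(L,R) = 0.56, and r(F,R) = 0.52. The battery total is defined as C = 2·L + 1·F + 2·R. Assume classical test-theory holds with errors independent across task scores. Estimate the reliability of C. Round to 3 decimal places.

Var(C) = 2²·21.7² + 8.1² + 2²·20.3² + 2·[2·21.7·8.1·0.48 + 4·21.7·20.3·0.56 + 2·8.1·20.3·0.52] = 3597.53 + 2652.98 = 6250.51.
With uncorrelated errors the cross-covariances are all true-score covariance, so they carry over unchanged; only the diagonal terms shrink to ρᵢσᵢ².
True-score variance = [2²·21.7²·0.83 + 8.1²·0.86 + 2²·20.3²·0.60] + 2652.98 = 2608.8 + 2652.98 = 5261.77.
Reliability = 5261.77 / 6250.51 = 0.842.

0.842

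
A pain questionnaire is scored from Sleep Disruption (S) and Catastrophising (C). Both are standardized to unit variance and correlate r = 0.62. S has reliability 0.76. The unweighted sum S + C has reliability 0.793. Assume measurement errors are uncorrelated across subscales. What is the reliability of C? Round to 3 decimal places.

0.569

Var(S+C) = 2 + 2·0.62 = 3.240.
True-score variance = ρ_S + ρ_C + 2·0.62, so 0.793 = (0.76 + ρ_C + 1.24) / 3.240.
ρ_C = 0.793·3.240 − 0.76 − 1.24 = 0.569.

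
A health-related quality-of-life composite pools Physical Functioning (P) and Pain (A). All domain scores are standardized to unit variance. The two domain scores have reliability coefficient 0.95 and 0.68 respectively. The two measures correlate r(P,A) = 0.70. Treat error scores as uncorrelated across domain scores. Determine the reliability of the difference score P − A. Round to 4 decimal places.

Var(P−A) = 1 + 1 − 2·0.70 = 2 − 1.4 = 0.6.
Because errors are independent across components, Cov(Tᵢ,Tⱼ) = Cov(Xᵢ,Xⱼ); the off-diagonal part of the true-score variance is the same as above.
True-score variance = [0.95 + 0.68] − 1.4 = 1.63 − 1.4 = 0.23.
Reliability = 0.23 / 0.6 = 0.3833.

0.3833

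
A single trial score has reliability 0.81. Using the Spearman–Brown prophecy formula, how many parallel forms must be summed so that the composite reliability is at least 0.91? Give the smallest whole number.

3

k ≥ ρ*(1−ρ₁)/(ρ₁(1−ρ*)) = 0.91·0.19 / (0.81·0.09) = 2.372.
Smallest integer k = 3.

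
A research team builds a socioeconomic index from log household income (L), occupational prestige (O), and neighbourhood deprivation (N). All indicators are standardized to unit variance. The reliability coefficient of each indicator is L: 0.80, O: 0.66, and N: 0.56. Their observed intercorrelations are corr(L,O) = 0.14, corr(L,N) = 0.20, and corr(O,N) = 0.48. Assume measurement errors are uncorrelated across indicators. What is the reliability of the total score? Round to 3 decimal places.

Var(L+O+N) = 3 + 2·[0.14 + 0.20 + 0.48] = 3 + 1.64 = 4.64.
Because errors are independent across components, Cov(Tᵢ,Tⱼ) = Cov(Xᵢ,Xⱼ); the off-diagonal part of the true-score variance is the same as above.
True-score variance = [0.80 + 0.66 + 0.56] + 1.64 = 2.02 + 1.64 = 3.66.
Reliability = 3.66 / 4.64 = 0.789.

0.789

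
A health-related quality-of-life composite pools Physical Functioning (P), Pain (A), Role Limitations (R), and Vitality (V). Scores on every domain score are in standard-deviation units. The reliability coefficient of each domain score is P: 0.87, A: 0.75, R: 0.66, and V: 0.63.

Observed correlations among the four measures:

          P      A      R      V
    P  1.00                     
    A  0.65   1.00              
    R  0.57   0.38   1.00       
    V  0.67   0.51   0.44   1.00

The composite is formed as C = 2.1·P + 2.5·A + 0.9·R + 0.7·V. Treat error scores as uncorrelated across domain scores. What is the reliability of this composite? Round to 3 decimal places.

0.904

Var(C) = 2.1² + 2.5² + 0.9² + 0.7² + 2·[5.25·0.65 + 1.89·0.57 + 1.47·0.67 + 2.25·0.38 + 1.75·0.51 + 0.63·0.44] = 11.96 + 14.9988 = 26.9588.
With uncorrelated errors the cross-covariances are all true-score covariance, so they carry over unchanged; only the diagonal terms shrink to ρᵢσᵢ².
True-score variance = [2.1²·0.87 + 2.5²·0.75 + 0.9²·0.66 + 0.7²·0.63] + 14.9988 = 9.3675 + 14.9988 = 24.3663.
Reliability = 24.3663 / 26.9588 = 0.904.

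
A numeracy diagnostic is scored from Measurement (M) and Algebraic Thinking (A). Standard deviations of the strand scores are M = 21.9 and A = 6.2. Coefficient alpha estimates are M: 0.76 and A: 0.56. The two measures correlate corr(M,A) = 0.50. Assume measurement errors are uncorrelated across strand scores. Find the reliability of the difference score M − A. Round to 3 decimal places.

Var(M−A) = 21.9² + 6.2² − 2·21.9·6.2·0.50 = 518.05 − 135.78 = 382.27.
Under uncorrelated errors the observed covariances equal the true-score covariances, so only the own-variance terms attenuate.
True-score variance = [21.9²·0.76 + 6.2²·0.56] − 135.78 = 386.03 − 135.78 = 250.25.
Reliability = 250.25 / 382.27 = 0.655.

0.655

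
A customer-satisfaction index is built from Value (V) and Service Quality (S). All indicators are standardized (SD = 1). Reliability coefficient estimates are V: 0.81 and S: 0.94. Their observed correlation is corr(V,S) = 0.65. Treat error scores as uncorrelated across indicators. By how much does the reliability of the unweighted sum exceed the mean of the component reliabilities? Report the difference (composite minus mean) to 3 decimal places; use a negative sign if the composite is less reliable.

Var(sum) = 2 + 1.3 = 3.3; true-score variance = 1.75 + 1.3 = 3.05; composite reliability = 0.9242.
Mean component reliability = 0.8750.
Difference = 0.9242 − 0.8750 = 0.049.

0.049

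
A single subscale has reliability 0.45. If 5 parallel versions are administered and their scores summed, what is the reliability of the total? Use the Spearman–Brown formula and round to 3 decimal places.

0.804

ρ_k = kρ / (1 + (k−1)ρ) = 5·0.45 / (1 + 4·0.45) = 2.250 / 2.800 = 0.804.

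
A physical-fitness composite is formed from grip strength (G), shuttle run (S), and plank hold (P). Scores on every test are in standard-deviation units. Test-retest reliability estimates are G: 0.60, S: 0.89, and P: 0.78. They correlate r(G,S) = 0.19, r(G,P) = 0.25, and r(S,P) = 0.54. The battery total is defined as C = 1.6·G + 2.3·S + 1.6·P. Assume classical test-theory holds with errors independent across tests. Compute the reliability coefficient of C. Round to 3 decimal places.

Var(C) = 1.6² + 2.3² + 1.6² + 2·[3.68·0.19 + 2.56·0.25 + 3.68·0.54] = 10.41 + 6.6528 = 17.0628.
With uncorrelated errors the cross-covariances are all true-score covariance, so they carry over unchanged; only the diagonal terms shrink to ρᵢσᵢ².
True-score variance = [1.6²·0.60 + 2.3²·0.89 + 1.6²·0.78] + 6.6528 = 8.2409 + 6.6528 = 14.8937.
Reliability = 14.8937 / 17.0628 = 0.873.

0.873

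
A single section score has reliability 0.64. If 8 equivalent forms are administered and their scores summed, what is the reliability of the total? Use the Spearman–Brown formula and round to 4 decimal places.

0.9343

ρ_k = kρ / (1 + (k−1)ρ) = 8·0.64 / (1 + 7·0.64) = 5.120 / 5.480 = 0.9343.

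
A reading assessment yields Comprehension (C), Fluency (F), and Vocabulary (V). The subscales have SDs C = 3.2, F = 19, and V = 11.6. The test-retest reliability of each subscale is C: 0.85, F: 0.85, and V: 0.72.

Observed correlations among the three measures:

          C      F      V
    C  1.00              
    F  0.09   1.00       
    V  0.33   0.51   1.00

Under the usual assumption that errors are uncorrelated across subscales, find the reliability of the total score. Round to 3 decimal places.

Var(C+F+V) = 3.2² + 19² + 11.6² + 2·[3.2·19·0.09 + 3.2·11.6·0.33 + 19·11.6·0.51] = 505.8 + 260.251 = 766.051.
Under uncorrelated errors the observed covariances equal the true-score covariances, so only the own-variance terms attenuate.
True-score variance = [3.2²·0.85 + 19²·0.85 + 11.6²·0.72] + 260.251 = 412.437 + 260.251 = 672.688.
Reliability = 672.688 / 766.051 = 0.878.

0.878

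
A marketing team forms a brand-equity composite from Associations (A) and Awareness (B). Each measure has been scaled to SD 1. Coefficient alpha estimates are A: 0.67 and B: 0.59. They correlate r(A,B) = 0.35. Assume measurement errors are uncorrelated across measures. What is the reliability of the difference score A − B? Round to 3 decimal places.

0.431

Var(A−B) = 1 + 1 − 2·0.35 = 2 − 0.7 = 1.3.
Under uncorrelated errors the observed covariances equal the true-score covariances, so only the own-variance terms attenuate.
True-score variance = [0.67 + 0.59] − 0.7 = 1.26 − 0.7 = 0.56.
Reliability = 0.56 / 1.3 = 0.431.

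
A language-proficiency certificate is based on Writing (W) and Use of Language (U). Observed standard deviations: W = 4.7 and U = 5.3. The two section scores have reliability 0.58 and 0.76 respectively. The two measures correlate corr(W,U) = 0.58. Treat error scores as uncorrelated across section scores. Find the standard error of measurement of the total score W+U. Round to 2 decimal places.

4.00

Var(total) = 50.18 + 28.8956 = 79.0756.
True-score variance = 34.1606 + 28.8956 = 63.0562, so reliability = 0.7974.
Error variance = 79.0756 − 63.0562 = 16.0194; SEM = √16.0194 = 4.00.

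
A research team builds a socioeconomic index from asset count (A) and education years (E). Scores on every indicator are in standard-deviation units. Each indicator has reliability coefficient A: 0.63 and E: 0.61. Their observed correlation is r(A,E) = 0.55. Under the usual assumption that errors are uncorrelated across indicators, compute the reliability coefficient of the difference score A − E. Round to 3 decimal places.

0.156

Var(A−E) = 1 + 1 − 2·0.55 = 2 − 1.1 = 0.9.
With uncorrelated errors the cross-covariances are all true-score covariance, so they carry over unchanged; only the diagonal terms shrink to ρᵢσᵢ².
True-score variance = [0.63 + 0.61] − 1.1 = 1.24 − 1.1 = 0.14.
Reliability = 0.14 / 0.9 = 0.156.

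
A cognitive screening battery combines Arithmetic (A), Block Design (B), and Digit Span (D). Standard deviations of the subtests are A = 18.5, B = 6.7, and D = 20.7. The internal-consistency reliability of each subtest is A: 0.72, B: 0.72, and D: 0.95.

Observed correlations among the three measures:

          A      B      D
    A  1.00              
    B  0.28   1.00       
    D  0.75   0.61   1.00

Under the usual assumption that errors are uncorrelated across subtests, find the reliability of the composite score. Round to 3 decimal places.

Var(A+B+D) = 18.5² + 6.7² + 20.7² + 2·[18.5·6.7·0.28 + 18.5·20.7·0.75 + 6.7·20.7·0.61] = 815.63 + 813.039 = 1628.67.
Because errors are independent across components, Cov(Tᵢ,Tⱼ) = Cov(Xᵢ,Xⱼ); the off-diagonal part of the true-score variance is the same as above.
True-score variance = [18.5²·0.72 + 6.7²·0.72 + 20.7²·0.95] + 813.039 = 685.806 + 813.039 = 1498.85.
Reliability = 1498.85 / 1628.67 = 0.920.

0.920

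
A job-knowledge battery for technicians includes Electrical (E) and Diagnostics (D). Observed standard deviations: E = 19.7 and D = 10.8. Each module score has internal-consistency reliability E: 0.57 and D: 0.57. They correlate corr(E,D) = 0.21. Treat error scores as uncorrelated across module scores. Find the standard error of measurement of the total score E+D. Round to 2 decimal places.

14.73

Var(total) = 504.73 + 89.3592 = 594.089.
True-score variance = 287.696 + 89.3592 = 377.055, so reliability = 0.6347.
Error variance = 594.089 − 377.055 = 217.034; SEM = √217.034 = 14.73.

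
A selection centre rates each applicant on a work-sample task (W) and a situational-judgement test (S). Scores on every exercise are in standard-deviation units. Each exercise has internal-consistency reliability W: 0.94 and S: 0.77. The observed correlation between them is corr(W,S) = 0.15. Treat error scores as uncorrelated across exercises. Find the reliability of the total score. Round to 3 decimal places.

Var(W+S) = 2 + 2·[0.15] = 2 + 0.3 = 2.3.
Because errors are independent across components, Cov(Tᵢ,Tⱼ) = Cov(Xᵢ,Xⱼ); the off-diagonal part of the true-score variance is the same as above.
True-score variance = [0.94 + 0.77] + 0.3 = 1.71 + 0.3 = 2.01.
Reliability = 2.01 / 2.3 = 0.874.

0.874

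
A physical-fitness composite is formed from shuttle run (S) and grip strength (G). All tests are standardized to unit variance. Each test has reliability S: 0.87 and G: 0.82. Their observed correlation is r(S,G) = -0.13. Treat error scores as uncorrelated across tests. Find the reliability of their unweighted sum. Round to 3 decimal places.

0.822

Var(S+G) = 2 + 2·[(-0.13)] = 2 − 0.26 = 1.74.
Because errors are independent across components, Cov(Tᵢ,Tⱼ) = Cov(Xᵢ,Xⱼ); the off-diagonal part of the true-score variance is the same as above.
True-score variance = [0.87 + 0.82] − 0.26 = 1.69 − 0.26 = 1.43.
Reliability = 1.43 / 1.74 = 0.822.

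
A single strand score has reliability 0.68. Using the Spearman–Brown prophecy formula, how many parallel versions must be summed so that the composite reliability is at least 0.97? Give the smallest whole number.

16

k ≥ ρ*(1−ρ₁)/(ρ₁(1−ρ*)) = 0.97·0.32 / (0.68·0.03) = 15.216.
Smallest integer k = 16.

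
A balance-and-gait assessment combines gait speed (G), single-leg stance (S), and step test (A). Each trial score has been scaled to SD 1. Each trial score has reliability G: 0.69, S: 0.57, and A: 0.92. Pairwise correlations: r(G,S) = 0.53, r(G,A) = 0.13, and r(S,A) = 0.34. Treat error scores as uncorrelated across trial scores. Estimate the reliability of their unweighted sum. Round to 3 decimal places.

Var(G+S+A) = 3 + 2·[0.53 + 0.13 + 0.34] = 3 + 2 = 5.
Because errors are independent across components, Cov(Tᵢ,Tⱼ) = Cov(Xᵢ,Xⱼ); the off-diagonal part of the true-score variance is the same as above.
True-score variance = [0.69 + 0.57 + 0.92] + 2 = 2.18 + 2 = 4.18.
Reliability = 4.18 / 5 = 0.836.

0.836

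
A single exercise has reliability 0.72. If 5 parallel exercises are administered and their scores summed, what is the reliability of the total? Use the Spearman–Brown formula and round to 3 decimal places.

0.928

ρ_k = kρ / (1 + (k−1)ρ) = 5·0.72 / (1 + 4·0.72) = 3.600 / 3.880 = 0.928.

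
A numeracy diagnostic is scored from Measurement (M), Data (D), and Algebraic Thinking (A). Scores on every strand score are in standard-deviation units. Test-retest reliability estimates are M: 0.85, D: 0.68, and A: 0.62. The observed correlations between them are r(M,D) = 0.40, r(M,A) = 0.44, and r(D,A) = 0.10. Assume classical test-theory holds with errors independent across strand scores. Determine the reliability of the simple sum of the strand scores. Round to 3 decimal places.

Var(M+D+A) = 3 + 2·[0.40 + 0.44 + 0.10] = 3 + 1.88 = 4.88.
With uncorrelated errors the cross-covariances are all true-score covariance, so they carry over unchanged; only the diagonal terms shrink to ρᵢσᵢ².
True-score variance = [0.85 + 0.68 + 0.62] + 1.88 = 2.15 + 1.88 = 4.03.
Reliability = 4.03 / 4.88 = 0.826.

0.826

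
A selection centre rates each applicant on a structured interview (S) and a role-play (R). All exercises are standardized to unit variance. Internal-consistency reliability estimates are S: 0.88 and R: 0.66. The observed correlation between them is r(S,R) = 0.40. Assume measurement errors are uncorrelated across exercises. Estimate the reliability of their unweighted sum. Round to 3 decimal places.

0.836

Var(S+R) = 2 + 2·[0.40] = 2 + 0.8 = 2.8.
Because errors are independent across components, Cov(Tᵢ,Tⱼ) = Cov(Xᵢ,Xⱼ); the off-diagonal part of the true-score variance is the same as above.
True-score variance = [0.88 + 0.66] + 0.8 = 1.54 + 0.8 = 2.34.
Reliability = 2.34 / 2.8 = 0.836.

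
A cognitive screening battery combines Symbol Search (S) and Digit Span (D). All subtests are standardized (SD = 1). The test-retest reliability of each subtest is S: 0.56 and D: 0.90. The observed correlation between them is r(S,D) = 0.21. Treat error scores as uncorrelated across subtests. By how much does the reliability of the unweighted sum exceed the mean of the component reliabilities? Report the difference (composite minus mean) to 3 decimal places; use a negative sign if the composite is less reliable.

0.047

Var(sum) = 2 + 0.42 = 2.42; true-score variance = 1.46 + 0.42 = 1.88; composite reliability = 0.7769.
Mean component reliability = 0.7300.
Difference = 0.7769 − 0.7300 = 0.047.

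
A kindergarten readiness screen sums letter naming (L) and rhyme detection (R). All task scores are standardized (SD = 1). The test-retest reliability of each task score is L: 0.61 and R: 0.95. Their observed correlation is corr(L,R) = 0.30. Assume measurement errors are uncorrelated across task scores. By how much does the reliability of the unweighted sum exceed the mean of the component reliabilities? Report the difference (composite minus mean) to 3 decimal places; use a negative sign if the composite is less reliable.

0.051

Var(sum) = 2 + 0.6 = 2.6; true-score variance = 1.56 + 0.6 = 2.16; composite reliability = 0.8308.
Mean component reliability = 0.7800.
Difference = 0.8308 − 0.7800 = 0.051.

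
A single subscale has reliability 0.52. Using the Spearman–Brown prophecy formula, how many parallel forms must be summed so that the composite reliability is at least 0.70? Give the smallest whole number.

3

k ≥ ρ*(1−ρ₁)/(ρ₁(1−ρ*)) = 0.70·0.48 / (0.52·0.30) = 2.154.
Smallest integer k = 3.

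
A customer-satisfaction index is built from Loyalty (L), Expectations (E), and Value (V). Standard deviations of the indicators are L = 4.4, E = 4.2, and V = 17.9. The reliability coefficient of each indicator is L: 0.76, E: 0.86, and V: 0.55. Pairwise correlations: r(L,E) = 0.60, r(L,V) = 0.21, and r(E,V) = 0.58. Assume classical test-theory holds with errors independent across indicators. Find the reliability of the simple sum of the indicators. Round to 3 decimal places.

0.697

Var(L+E+V) = 4.4² + 4.2² + 17.9² + 2·[4.4·4.2·0.60 + 4.4·17.9·0.21 + 4.2·17.9·0.58] = 357.41 + 142.464 = 499.874.
Because errors are independent across components, Cov(Tᵢ,Tⱼ) = Cov(Xᵢ,Xⱼ); the off-diagonal part of the true-score variance is the same as above.
True-score variance = [4.4²·0.76 + 4.2²·0.86 + 17.9²·0.55] + 142.464 = 206.11 + 142.464 = 348.574.
Reliability = 348.574 / 499.874 = 0.697.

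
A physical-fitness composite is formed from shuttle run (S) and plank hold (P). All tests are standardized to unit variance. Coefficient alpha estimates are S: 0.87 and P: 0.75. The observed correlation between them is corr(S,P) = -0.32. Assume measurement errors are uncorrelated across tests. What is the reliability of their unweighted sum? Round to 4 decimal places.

0.7206

Var(S+P) = 2 + 2·[(-0.32)] = 2 − 0.64 = 1.36.
Because errors are independent across components, Cov(Tᵢ,Tⱼ) = Cov(Xᵢ,Xⱼ); the off-diagonal part of the true-score variance is the same as above.
True-score variance = [0.87 + 0.75] − 0.64 = 1.62 − 0.64 = 0.98.
Reliability = 0.98 / 1.36 = 0.7206.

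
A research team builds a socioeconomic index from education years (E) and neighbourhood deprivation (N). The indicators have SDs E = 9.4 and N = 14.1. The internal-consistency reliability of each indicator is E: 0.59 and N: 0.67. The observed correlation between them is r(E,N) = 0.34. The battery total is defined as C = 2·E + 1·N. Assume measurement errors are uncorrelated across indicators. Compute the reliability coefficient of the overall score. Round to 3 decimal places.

Var(C) = 2²·9.4² + 14.1² + 2·[2·9.4·14.1·0.34] = 552.25 + 180.254 = 732.504.
With uncorrelated errors the cross-covariances are all true-score covariance, so they carry over unchanged; only the diagonal terms shrink to ρᵢσᵢ².
True-score variance = [2²·9.4²·0.59 + 14.1²·0.67] + 180.254 = 341.732 + 180.254 = 521.987.
Reliability = 521.987 / 732.504 = 0.713.

0.713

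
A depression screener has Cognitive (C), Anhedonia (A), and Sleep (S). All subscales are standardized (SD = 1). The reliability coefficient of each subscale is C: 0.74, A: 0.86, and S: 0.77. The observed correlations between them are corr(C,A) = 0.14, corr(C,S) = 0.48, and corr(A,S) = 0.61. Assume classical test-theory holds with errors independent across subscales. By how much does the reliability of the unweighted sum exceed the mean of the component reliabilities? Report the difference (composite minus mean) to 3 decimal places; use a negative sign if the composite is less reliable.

Var(sum) = 3 + 2.46 = 5.46; true-score variance = 2.37 + 2.46 = 4.83; composite reliability = 0.8846.
Mean component reliability = 0.7900.
Difference = 0.8846 − 0.7900 = 0.095.

0.095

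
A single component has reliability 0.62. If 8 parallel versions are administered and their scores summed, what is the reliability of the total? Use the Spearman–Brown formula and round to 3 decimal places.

ρ_k = kρ / (1 + (k−1)ρ) = 8·0.62 / (1 + 7·0.62) = 4.960 / 5.340 = 0.929.

0.929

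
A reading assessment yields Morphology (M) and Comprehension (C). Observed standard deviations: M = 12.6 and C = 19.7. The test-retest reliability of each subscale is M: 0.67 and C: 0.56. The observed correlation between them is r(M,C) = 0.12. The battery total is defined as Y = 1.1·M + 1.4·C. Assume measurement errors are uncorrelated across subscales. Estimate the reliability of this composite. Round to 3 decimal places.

0.619

Var(Y) = 1.1²·12.6² + 1.4²·19.7² + 2·[1.54·12.6·19.7·0.12] = 952.756 + 91.7421 = 1044.5.
Under uncorrelated errors the observed covariances equal the true-score covariances, so only the own-variance terms attenuate.
True-score variance = [1.1²·12.6²·0.67 + 1.4²·19.7²·0.56] + 91.7421 = 554.674 + 91.7421 = 646.416.
Reliability = 646.416 / 1044.5 = 0.619.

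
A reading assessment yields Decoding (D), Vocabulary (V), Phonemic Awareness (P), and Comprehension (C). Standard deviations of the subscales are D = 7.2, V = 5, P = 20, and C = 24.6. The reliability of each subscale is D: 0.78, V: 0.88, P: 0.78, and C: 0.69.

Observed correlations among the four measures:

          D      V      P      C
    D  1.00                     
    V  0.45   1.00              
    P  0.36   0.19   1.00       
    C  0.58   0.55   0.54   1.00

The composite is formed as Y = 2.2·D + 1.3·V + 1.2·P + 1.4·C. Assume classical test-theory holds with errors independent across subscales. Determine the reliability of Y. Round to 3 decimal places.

Var(Y) = 2.2²·7.2² + 1.3²·5² + 1.2²·20² + 1.4²·24.6² + 2·[2.86·7.2·5·0.45 + 2.64·7.2·20·0.36 + 3.08·7.2·24.6·0.58 + 1.56·5·20·0.19 + 1.82·5·24.6·0.55 + 1.68·20·24.6·0.54] = 2055.27 + 2197.4 = 4252.67.
Because errors are independent across components, Cov(Tᵢ,Tⱼ) = Cov(Xᵢ,Xⱼ); the off-diagonal part of the true-score variance is the same as above.
True-score variance = [2.2²·7.2²·0.78 + 1.3²·5²·0.88 + 1.2²·20²·0.78 + 1.4²·24.6²·0.69] + 2197.4 = 1500.58 + 2197.4 = 3697.99.
Reliability = 3697.99 / 4252.67 = 0.870.

0.870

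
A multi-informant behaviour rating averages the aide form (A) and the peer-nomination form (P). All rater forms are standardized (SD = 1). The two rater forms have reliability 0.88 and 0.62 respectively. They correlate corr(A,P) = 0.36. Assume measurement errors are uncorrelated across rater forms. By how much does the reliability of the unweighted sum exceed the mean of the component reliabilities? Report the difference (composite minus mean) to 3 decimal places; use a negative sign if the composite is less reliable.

Var(sum) = 2 + 0.72 = 2.72; true-score variance = 1.5 + 0.72 = 2.22; composite reliability = 0.8162.
Mean component reliability = 0.7500.
Difference = 0.8162 − 0.7500 = 0.066.

0.066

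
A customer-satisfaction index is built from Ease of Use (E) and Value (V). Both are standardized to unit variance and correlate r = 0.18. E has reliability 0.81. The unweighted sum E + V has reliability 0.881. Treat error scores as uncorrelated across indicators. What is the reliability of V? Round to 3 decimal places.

Var(E+V) = 2 + 2·0.18 = 2.360.
True-score variance = ρ_E + ρ_V + 2·0.18, so 0.881 = (0.81 + ρ_V + 0.36) / 2.360.
ρ_V = 0.881·2.360 − 0.81 − 0.36 = 0.909.

0.909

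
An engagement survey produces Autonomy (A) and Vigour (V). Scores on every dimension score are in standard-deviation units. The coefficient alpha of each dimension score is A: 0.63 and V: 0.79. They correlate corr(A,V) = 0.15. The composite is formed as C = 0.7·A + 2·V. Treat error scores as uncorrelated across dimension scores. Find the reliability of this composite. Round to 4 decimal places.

0.7920

Var(C) = 0.7² + 2² + 2·[1.4·0.15] = 4.49 + 0.42 = 4.91.
Under uncorrelated errors the observed covariances equal the true-score covariances, so only the own-variance terms attenuate.
True-score variance = [0.7²·0.63 + 2²·0.79] + 0.42 = 3.4687 + 0.42 = 3.8887.
Reliability = 3.8887 / 4.91 = 0.7920.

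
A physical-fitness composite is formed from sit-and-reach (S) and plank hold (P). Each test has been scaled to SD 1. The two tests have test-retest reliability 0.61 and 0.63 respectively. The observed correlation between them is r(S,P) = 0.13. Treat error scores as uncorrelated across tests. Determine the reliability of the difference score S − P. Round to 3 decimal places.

0.563

Var(S−P) = 1 + 1 − 2·0.13 = 2 − 0.26 = 1.74.
With uncorrelated errors the cross-covariances are all true-score covariance, so they carry over unchanged; only the diagonal terms shrink to ρᵢσᵢ².
True-score variance = [0.61 + 0.63] − 0.26 = 1.24 − 0.26 = 0.98.
Reliability = 0.98 / 1.74 = 0.563.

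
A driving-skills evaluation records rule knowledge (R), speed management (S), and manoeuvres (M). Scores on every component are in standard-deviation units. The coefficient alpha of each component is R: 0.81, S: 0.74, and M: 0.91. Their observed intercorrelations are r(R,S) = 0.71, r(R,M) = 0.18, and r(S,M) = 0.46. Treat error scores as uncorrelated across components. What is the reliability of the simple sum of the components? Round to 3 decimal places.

0.905

Var(R+S+M) = 3 + 2·[0.71 + 0.18 + 0.46] = 3 + 2.7 = 5.7.
Because errors are independent across components, Cov(Tᵢ,Tⱼ) = Cov(Xᵢ,Xⱼ); the off-diagonal part of the true-score variance is the same as above.
True-score variance = [0.81 + 0.74 + 0.91] + 2.7 = 2.46 + 2.7 = 5.16.
Reliability = 5.16 / 5.7 = 0.905.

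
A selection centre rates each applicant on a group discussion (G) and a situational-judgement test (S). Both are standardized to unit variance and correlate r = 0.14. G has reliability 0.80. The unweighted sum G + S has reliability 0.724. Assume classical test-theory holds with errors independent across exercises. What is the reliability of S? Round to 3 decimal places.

0.571

Var(G+S) = 2 + 2·0.14 = 2.280.
True-score variance = ρ_G + ρ_S + 2·0.14, so 0.724 = (0.80 + ρ_S + 0.28) / 2.280.
ρ_S = 0.724·2.280 − 0.80 − 0.28 = 0.571.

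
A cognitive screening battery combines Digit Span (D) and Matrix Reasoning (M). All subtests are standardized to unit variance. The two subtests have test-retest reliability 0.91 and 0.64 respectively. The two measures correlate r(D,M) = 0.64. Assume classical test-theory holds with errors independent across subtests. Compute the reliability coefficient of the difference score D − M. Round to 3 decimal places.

Var(D−M) = 1 + 1 − 2·0.64 = 2 − 1.28 = 0.72.
With uncorrelated errors the cross-covariances are all true-score covariance, so they carry over unchanged; only the diagonal terms shrink to ρᵢσᵢ².
True-score variance = [0.91 + 0.64] − 1.28 = 1.55 − 1.28 = 0.27.
Reliability = 0.27 / 0.72 = 0.375.

0.375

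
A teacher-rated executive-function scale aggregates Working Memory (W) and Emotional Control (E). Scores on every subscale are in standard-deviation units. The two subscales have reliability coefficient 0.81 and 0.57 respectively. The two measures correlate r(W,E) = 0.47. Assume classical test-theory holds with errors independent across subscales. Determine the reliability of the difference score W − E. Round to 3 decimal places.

0.415

Var(W−E) = 1 + 1 − 2·0.47 = 2 − 0.94 = 1.06.
Because errors are independent across components, Cov(Tᵢ,Tⱼ) = Cov(Xᵢ,Xⱼ); the off-diagonal part of the true-score variance is the same as above.
True-score variance = [0.81 + 0.57] − 0.94 = 1.38 − 0.94 = 0.44.
Reliability = 0.44 / 1.06 = 0.415.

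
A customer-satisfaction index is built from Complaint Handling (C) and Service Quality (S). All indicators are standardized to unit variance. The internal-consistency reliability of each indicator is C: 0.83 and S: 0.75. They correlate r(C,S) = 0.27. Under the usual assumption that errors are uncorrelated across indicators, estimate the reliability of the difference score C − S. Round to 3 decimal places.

0.712

Var(C−S) = 1 + 1 − 2·0.27 = 2 − 0.54 = 1.46.
With uncorrelated errors the cross-covariances are all true-score covariance, so they carry over unchanged; only the diagonal terms shrink to ρᵢσᵢ².
True-score variance = [0.83 + 0.75] − 0.54 = 1.58 − 0.54 = 1.04.
Reliability = 1.04 / 1.46 = 0.712.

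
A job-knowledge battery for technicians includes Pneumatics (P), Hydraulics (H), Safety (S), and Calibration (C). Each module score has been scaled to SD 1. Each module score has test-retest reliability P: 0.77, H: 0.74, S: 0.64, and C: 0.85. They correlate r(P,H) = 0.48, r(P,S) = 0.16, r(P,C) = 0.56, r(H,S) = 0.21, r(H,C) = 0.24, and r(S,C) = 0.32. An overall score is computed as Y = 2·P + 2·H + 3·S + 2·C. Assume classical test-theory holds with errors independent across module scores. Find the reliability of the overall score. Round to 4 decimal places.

0.8532

Var(Y) = 2² + 2² + 3² + 2² + 2·[4·0.48 + 6·0.16 + 4·0.56 + 6·0.21 + 4·0.24 + 6·0.32] = 21 + 18.52 = 39.52.
Because errors are independent across components, Cov(Tᵢ,Tⱼ) = Cov(Xᵢ,Xⱼ); the off-diagonal part of the true-score variance is the same as above.
True-score variance = [2²·0.77 + 2²·0.74 + 3²·0.64 + 2²·0.85] + 18.52 = 15.2 + 18.52 = 33.72.
Reliability = 33.72 / 39.52 = 0.8532.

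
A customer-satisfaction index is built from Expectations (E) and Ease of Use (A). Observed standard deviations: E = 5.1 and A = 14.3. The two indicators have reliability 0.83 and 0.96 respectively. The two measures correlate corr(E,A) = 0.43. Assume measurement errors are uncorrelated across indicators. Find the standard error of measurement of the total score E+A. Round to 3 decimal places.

Var(total) = 230.5 + 62.7198 = 293.22.
True-score variance = 217.899 + 62.7198 = 280.619, so reliability = 0.9570.
Error variance = 293.22 − 280.619 = 12.6013; SEM = √12.6013 = 3.550.

3.550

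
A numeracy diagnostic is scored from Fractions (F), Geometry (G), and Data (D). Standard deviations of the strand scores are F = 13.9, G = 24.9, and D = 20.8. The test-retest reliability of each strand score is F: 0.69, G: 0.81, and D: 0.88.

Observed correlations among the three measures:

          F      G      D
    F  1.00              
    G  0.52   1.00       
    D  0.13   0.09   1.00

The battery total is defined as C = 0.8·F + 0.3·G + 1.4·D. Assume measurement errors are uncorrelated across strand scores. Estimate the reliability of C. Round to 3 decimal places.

Var(C) = 0.8²·13.9² + 0.3²·24.9² + 1.4²·20.8² + 2·[0.24·13.9·24.9·0.52 + 1.12·13.9·20.8·0.13 + 0.42·24.9·20.8·0.09] = 1027.43 + 209.736 = 1237.17.
Because errors are independent across components, Cov(Tᵢ,Tⱼ) = Cov(Xᵢ,Xⱼ); the off-diagonal part of the true-score variance is the same as above.
True-score variance = [0.8²·13.9²·0.69 + 0.3²·24.9²·0.81 + 1.4²·20.8²·0.88] + 209.736 = 876.738 + 209.736 = 1086.47.
Reliability = 1086.47 / 1237.17 = 0.878.

0.878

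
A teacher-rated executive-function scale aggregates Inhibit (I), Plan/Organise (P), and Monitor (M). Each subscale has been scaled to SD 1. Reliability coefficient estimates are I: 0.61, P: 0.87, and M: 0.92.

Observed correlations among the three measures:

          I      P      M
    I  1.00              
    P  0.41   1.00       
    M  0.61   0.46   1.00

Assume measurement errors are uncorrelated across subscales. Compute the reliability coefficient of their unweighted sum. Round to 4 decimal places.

Var(I+P+M) = 3 + 2·[0.41 + 0.61 + 0.46] = 3 + 2.96 = 5.96.
Because errors are independent across components, Cov(Tᵢ,Tⱼ) = Cov(Xᵢ,Xⱼ); the off-diagonal part of the true-score variance is the same as above.
True-score variance = [0.61 + 0.87 + 0.92] + 2.96 = 2.4 + 2.96 = 5.36.
Reliability = 5.36 / 5.96 = 0.8993.

0.8993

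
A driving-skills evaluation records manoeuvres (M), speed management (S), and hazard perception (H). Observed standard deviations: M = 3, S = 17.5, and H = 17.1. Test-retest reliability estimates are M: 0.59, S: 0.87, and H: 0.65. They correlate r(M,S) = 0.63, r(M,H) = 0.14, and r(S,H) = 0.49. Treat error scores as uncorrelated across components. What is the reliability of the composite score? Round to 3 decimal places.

0.851

Var(M+S+H) = 3² + 17.5² + 17.1² + 2·[3·17.5·0.63 + 3·17.1·0.14 + 17.5·17.1·0.49] = 607.66 + 373.779 = 981.439.
With uncorrelated errors the cross-covariances are all true-score covariance, so they carry over unchanged; only the diagonal terms shrink to ρᵢσᵢ².
True-score variance = [3²·0.59 + 17.5²·0.87 + 17.1²·0.65] + 373.779 = 461.814 + 373.779 = 835.593.
Reliability = 835.593 / 981.439 = 0.851.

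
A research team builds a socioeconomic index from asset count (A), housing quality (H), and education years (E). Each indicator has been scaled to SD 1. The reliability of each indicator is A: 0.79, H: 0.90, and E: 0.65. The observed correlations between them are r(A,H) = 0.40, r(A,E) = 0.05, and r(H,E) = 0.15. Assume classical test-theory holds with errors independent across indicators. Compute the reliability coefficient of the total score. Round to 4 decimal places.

0.8429

Var(A+H+E) = 3 + 2·[0.40 + 0.05 + 0.15] = 3 + 1.2 = 4.2.
With uncorrelated errors the cross-covariances are all true-score covariance, so they carry over unchanged; only the diagonal terms shrink to ρᵢσᵢ².
True-score variance = [0.79 + 0.90 + 0.65] + 1.2 = 2.34 + 1.2 = 3.54.
Reliability = 3.54 / 4.2 = 0.8429.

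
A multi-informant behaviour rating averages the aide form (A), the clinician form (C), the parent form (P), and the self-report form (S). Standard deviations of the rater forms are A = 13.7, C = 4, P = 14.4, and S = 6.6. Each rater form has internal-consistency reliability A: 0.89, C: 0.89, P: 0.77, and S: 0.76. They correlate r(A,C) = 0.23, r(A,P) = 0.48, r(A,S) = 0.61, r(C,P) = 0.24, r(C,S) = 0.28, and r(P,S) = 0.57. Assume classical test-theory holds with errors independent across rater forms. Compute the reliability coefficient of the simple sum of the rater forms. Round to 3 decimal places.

0.913

Var(A+C+P+S) = 13.7² + 4² + 14.4² + 6.6² + 2·[13.7·4·0.23 + 13.7·14.4·0.48 + 13.7·6.6·0.61 + 4·14.4·0.24 + 4·6.6·0.28 + 14.4·6.6·0.57] = 454.61 + 475.687 = 930.297.
Because errors are independent across components, Cov(Tᵢ,Tⱼ) = Cov(Xᵢ,Xⱼ); the off-diagonal part of the true-score variance is the same as above.
True-score variance = [13.7²·0.89 + 4²·0.89 + 14.4²·0.77 + 6.6²·0.76] + 475.687 = 374.057 + 475.687 = 849.744.
Reliability = 849.744 / 930.297 = 0.913.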